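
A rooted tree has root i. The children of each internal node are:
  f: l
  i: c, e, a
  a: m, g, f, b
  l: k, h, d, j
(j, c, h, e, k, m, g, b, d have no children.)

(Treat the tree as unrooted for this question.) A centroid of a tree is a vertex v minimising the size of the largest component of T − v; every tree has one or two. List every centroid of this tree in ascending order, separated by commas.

Removing a splits the tree into components of sizes 6, 3, 1, 1, 1; the largest is 6 ≤ ⌊13/2⌋ = 6.
Every other node leaves some component of size > 6, so the centroid is unique.

a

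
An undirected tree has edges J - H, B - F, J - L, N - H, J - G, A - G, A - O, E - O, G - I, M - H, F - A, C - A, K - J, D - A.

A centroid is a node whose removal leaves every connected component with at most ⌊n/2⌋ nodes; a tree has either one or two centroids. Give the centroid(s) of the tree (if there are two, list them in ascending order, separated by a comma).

Removing G splits the tree into components of sizes 7, 6, 1; the largest is 7 ≤ ⌊15/2⌋ = 7.
No neighbour of G does as well, so G is the unique centroid.

G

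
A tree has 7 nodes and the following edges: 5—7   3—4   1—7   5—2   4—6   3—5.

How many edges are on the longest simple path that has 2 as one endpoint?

The node farthest from 2 is 6, via 2–5–3–4–6 — 4 edges.

4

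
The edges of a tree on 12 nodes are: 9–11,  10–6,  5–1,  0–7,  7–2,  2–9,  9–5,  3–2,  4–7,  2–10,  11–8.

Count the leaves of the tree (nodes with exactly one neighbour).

6

The leaves are 0, 1, 3, 4, 6, 8.
That is 6 leaves.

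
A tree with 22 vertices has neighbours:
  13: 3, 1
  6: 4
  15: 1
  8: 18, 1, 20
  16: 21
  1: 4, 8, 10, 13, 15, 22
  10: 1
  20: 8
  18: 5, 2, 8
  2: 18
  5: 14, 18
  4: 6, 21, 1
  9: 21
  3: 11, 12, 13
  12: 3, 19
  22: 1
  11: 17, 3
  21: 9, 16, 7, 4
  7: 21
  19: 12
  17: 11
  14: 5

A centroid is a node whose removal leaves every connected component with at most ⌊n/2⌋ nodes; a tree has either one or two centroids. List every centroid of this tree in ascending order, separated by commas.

1

Delete 1: the remaining components have sizes 6, 6, 6, 1, 1, 1. Max 6 ≤ 11, so 1 is a centroid.
Every other node leaves some component of size > 11, so the centroid is unique.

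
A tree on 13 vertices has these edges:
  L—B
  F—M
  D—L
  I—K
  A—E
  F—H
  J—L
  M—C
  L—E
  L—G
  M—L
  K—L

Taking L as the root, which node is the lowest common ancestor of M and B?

Path M→root: M L; path B→root: B L.
First common node: L.

L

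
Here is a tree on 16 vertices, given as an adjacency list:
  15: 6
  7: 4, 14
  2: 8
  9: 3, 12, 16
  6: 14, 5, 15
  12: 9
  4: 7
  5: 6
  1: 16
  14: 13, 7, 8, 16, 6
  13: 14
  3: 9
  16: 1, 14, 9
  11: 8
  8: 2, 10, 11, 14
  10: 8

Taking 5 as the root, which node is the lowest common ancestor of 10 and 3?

14

Path 10→root: 10 8 14 6 5; path 3→root: 3 9 16 14 6 5.
First common node: 14.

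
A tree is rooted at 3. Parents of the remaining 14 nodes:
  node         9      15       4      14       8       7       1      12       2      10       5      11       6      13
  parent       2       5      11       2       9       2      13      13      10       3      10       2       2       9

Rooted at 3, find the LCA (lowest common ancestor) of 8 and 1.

9

Ancestors of 8 (toward the root): 8, 9, 2, 10, 3.
Ancestors of 1: 1, 13, 9, 2, 10, 3.
The deepest node appearing in both lists is 9.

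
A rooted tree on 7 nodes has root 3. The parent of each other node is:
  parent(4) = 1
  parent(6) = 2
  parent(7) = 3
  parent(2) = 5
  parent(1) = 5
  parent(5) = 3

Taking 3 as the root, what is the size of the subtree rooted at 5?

Descendants of 5 (including itself): 5, 1, 2, 4, 6. That's 5.

5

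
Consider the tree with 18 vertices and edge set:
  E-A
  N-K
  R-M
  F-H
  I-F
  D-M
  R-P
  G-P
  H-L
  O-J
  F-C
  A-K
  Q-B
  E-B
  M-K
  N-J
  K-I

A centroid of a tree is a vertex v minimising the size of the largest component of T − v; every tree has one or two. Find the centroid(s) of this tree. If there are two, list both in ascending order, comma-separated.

K

Delete K: the remaining components have sizes 5, 5, 4, 3. Max 5 ≤ 9, so K is a centroid.
No neighbour of K does as well, so K is the unique centroid.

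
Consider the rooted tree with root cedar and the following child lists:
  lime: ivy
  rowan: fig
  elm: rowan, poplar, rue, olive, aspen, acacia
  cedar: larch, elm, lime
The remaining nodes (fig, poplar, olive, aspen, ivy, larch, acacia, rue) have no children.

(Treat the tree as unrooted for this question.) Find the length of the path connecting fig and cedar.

Walking from fig: fig–rowan–elm–cedar. Length 3.

3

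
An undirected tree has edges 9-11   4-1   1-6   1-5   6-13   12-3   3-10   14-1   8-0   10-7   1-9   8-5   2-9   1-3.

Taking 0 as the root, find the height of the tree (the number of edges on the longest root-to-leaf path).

6

The longest root-to-leaf path is 0–8–5–1–3–10–7 (6 edges).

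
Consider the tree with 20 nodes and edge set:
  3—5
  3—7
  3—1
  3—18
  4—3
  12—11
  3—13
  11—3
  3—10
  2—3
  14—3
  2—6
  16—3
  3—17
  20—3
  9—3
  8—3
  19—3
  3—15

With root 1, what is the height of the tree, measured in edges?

The longest root-to-leaf path is 1 – 3 – 11 – 12 (3 edges).

3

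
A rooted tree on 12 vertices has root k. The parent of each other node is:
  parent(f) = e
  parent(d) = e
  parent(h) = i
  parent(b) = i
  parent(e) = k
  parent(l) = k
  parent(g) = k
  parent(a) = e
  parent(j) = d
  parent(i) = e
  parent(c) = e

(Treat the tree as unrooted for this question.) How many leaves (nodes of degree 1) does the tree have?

8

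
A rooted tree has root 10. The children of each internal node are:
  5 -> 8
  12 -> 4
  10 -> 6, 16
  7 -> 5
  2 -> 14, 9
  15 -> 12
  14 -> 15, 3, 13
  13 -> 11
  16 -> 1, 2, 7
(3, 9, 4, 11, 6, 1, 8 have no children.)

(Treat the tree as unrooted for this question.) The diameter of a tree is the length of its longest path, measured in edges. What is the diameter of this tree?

Starting from 8, a farthest node is 4 at distance 8.
One longest path: 8-5-7-16-2-14-15-12-4.
So the diameter is 8.

8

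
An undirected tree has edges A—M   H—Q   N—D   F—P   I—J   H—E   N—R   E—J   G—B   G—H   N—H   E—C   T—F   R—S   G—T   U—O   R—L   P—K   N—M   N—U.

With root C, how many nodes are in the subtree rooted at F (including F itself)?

3

The subtree rooted at F contains: F, P, K — 3 nodes.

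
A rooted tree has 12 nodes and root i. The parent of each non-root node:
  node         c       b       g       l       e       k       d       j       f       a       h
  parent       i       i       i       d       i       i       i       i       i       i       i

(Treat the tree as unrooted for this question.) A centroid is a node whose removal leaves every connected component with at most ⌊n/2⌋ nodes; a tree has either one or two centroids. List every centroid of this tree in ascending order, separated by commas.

i

If i is removed the pieces have sizes 2, 1, 1, 1, 1, 1, 1, 1, 1, 1, all ≤ ⌊12/2⌋ = 6.
No neighbour of i does as well, so i is the unique centroid.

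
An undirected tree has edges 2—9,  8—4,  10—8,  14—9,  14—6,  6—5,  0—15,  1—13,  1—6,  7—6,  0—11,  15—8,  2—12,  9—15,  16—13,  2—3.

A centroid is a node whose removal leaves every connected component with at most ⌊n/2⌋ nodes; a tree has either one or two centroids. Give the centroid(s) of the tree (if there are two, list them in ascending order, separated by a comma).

Removing 9 splits the tree into components of sizes 7, 6, 3; the largest is 7 ≤ ⌊17/2⌋ = 8.
No neighbour of 9 does as well, so 9 is the unique centroid.

9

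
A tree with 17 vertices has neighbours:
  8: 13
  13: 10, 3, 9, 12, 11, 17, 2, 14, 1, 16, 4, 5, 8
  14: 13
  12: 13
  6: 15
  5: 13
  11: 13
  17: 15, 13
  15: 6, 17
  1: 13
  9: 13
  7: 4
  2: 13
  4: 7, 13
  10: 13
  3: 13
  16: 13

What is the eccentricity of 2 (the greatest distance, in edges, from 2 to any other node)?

Distances from 2 peak at 4, attained at 6.
2-13-17-15-6

4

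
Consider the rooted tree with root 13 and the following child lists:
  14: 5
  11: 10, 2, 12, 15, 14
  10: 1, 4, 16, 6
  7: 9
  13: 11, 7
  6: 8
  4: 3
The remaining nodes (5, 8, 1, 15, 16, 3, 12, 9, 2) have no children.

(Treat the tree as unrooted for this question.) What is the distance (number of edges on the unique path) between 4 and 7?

Walking from 4: 4 – 10 – 11 – 13 – 7. Length 4.

4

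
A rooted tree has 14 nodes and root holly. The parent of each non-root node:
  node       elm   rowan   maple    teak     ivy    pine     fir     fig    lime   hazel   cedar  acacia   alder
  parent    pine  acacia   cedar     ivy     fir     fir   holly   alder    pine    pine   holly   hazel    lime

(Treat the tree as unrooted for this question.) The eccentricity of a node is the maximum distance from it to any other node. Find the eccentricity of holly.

5

Distances from holly peak at 5, attained at fig (rowan also at distance 5).
holly–fir–pine–lime–alder–fig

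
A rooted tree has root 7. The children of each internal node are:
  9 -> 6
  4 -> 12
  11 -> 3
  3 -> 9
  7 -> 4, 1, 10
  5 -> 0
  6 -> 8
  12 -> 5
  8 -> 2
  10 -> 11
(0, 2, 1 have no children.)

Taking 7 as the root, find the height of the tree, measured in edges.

7

2 sits deepest: 7 – 10 – 11 – 3 – 9 – 6 – 8 – 2 — 7 edges from the root.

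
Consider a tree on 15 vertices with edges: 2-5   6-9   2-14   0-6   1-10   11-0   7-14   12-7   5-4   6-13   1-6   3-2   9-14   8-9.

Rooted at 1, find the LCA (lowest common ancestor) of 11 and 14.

Path 11→root: 11 0 6 1; path 14→root: 14 9 6 1.
First common node: 6.

6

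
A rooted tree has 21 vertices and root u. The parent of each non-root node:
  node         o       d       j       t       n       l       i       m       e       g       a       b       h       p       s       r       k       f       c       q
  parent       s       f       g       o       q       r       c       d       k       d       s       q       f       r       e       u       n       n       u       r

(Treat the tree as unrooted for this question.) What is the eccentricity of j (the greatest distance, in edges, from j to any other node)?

9

Distances from j peak at 9, attained at t (i also at distance 9).
j-g-d-f-n-k-e-s-o-t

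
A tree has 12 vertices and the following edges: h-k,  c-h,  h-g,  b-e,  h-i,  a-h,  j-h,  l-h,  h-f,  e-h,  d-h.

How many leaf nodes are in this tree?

The leaves are a, b, c, d, f, g, i, j, k, l.
That is 10 leaves.

10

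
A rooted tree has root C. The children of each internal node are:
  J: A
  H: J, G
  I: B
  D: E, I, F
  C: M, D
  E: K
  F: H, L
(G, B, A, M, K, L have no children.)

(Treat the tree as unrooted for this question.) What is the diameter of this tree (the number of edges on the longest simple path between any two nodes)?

6

A longest path is A - J - H - F - D - E - K, with 6 edges.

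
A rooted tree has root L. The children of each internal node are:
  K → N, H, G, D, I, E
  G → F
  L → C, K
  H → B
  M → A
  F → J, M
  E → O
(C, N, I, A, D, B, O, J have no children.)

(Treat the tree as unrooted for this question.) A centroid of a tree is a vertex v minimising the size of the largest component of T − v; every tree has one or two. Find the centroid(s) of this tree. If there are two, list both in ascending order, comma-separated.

Removing K splits the tree into components of sizes 5, 2, 2, 2, 1, 1, 1; the largest is 5 ≤ ⌊15/2⌋ = 7.
No neighbour of K does as well, so K is the unique centroid.

K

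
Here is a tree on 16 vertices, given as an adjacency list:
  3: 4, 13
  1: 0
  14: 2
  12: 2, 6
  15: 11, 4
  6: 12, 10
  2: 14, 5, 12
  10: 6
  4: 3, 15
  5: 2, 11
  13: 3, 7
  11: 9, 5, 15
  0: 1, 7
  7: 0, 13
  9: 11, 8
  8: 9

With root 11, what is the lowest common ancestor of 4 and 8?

11

Ancestors of 4 (toward the root): 4, 15, 11.
Ancestors of 8: 8, 9, 11.
The deepest node appearing in both lists is 11.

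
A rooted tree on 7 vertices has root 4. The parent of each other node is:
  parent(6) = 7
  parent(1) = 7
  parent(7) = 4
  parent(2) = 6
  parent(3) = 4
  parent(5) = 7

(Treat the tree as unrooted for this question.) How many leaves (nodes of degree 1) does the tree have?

4

Exactly 4 nodes have a single neighbour: 1, 2, 3, 5.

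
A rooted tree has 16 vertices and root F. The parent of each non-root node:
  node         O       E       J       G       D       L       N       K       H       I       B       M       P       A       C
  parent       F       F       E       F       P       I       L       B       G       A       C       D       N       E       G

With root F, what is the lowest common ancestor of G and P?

F

Path G→root: G F; path P→root: P N L I A E F.
First common node: F.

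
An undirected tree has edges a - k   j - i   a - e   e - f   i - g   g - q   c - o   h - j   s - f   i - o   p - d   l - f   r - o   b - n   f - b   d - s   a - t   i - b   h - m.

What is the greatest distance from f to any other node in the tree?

5

The node farthest from f is m, via f – b – i – j – h – m — 5 edges.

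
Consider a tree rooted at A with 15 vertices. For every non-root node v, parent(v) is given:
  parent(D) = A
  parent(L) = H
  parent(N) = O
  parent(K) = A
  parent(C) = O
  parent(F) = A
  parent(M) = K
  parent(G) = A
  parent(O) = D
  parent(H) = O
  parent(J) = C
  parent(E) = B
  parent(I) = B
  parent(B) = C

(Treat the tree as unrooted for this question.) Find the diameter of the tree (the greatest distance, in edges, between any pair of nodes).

A longest path is M-K-A-D-O-C-B-E, with 7 edges.

7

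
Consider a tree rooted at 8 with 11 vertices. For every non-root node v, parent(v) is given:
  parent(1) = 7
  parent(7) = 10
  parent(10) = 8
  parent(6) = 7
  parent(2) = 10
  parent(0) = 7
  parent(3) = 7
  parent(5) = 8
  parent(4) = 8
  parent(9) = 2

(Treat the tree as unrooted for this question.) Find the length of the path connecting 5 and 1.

4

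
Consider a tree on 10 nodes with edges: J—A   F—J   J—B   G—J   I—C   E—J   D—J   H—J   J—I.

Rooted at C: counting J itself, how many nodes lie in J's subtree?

8

J's subtree: {J, F, B, D, E, A, G, H}, size 8.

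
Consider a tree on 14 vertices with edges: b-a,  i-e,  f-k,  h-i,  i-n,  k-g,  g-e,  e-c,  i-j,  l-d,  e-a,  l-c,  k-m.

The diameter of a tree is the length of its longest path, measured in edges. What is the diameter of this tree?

Starting from d, a farthest node is m at distance 6.
One longest path: d-l-c-e-g-k-m.
So the diameter is 6.

6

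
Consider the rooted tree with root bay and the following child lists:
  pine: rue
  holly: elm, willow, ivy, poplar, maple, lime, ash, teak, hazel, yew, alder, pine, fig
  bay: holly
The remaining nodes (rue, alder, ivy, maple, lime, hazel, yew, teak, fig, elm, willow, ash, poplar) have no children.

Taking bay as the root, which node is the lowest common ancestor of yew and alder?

Path yew→root: yew holly bay; path alder→root: alder holly bay.
First common node: holly.

holly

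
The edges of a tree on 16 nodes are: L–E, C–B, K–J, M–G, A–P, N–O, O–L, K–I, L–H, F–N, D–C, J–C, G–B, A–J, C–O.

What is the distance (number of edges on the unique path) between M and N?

Walking from M: M - G - B - C - O - N. Length 5.

5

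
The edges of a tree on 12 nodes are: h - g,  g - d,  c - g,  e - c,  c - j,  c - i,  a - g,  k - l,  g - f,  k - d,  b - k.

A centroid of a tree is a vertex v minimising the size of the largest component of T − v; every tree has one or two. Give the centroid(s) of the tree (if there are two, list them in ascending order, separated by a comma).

g

Removing g splits the tree into components of sizes 4, 4, 1, 1, 1; the largest is 4 ≤ ⌊12/2⌋ = 6.
No neighbour of g does as well, so g is the unique centroid.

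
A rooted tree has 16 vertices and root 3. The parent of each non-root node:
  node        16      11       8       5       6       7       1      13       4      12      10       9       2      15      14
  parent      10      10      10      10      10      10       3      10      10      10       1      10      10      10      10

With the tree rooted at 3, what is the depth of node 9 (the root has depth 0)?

3

3–1–10–9 — 3 edges.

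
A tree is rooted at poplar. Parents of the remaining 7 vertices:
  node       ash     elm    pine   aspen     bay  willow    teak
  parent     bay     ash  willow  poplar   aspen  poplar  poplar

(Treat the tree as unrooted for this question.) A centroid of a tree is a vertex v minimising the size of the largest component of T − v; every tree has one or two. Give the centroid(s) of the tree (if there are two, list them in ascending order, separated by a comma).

aspen, poplar

If poplar is removed the pieces have sizes 4, 2, 1, all ≤ ⌊8/2⌋ = 4.
aspen is adjacent to poplar and is also a centroid (the largest component after removing it is likewise 4).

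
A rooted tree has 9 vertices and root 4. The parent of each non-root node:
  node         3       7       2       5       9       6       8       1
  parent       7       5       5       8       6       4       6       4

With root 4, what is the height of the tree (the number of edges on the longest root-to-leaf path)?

A deepest node is 3, reached by 4 – 6 – 8 – 5 – 7 – 3.
That path has 5 edges, so the height is 5.

5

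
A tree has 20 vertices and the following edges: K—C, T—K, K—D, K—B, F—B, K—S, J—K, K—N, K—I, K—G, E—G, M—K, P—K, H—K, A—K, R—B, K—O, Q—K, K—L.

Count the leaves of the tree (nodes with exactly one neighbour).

Exactly 17 nodes have a single neighbour: A, C, D, E, F, H, I, J, L, M, N, O, P, Q, R, S, T.

17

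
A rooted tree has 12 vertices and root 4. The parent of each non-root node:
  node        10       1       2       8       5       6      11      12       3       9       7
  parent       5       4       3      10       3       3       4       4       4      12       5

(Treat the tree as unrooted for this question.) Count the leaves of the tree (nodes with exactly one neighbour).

Exactly 7 nodes have a single neighbour: 1, 2, 6, 7, 8, 9, 11.

7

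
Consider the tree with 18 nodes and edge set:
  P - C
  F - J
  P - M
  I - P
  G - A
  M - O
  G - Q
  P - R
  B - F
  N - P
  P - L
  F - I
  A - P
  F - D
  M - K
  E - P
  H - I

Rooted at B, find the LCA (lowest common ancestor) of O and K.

M

O's ancestor chain is O, M, P, I, F, B and K's is K, M, P, I, F, B; they first meet at M.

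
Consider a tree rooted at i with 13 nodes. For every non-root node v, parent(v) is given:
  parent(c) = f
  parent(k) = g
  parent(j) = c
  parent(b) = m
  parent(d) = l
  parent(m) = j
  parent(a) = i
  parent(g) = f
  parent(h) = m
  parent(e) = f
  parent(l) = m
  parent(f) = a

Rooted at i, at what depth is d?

Path from i to d: i–a–f–c–j–m–l–d, which has 7 edges.

7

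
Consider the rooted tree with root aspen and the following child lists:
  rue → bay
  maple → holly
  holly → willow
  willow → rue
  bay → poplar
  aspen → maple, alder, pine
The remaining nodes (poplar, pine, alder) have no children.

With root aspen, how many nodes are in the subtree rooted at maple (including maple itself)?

6

maple's subtree: {maple, holly, willow, rue, bay, poplar}, size 6.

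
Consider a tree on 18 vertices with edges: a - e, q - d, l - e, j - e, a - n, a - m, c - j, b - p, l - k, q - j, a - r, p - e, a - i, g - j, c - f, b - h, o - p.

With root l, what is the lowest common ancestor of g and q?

j

g's ancestor chain is g, j, e, l and q's is q, j, e, l; they first meet at j.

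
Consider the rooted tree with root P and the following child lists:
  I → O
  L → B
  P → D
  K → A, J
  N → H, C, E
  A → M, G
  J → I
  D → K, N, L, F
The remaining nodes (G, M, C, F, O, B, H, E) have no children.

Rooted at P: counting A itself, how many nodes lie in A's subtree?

3

Descendants of A (including itself): A, G, M. That's 3.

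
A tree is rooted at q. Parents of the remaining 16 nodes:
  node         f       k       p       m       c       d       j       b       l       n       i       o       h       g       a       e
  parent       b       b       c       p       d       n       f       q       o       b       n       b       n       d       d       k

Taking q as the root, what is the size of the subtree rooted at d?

6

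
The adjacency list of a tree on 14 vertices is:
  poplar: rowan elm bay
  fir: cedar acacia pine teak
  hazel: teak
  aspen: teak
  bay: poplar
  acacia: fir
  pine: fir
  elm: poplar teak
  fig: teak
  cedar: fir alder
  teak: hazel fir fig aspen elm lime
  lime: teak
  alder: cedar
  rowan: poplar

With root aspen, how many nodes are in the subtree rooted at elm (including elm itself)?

The subtree rooted at elm contains: elm, poplar, bay, rowan — 4 nodes.

4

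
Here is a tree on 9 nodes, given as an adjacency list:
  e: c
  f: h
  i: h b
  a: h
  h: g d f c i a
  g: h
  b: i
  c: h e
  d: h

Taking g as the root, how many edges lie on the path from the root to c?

Path from g to c: g → h → c, which has 2 edges.

2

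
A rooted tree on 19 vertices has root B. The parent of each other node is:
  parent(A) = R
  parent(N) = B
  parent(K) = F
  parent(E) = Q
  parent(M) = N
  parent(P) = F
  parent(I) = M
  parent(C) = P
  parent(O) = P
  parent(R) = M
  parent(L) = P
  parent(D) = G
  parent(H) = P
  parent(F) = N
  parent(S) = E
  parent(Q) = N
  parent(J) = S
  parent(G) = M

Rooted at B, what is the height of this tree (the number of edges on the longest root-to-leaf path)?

A deepest node is J, reached by B – N – Q – E – S – J.
That path has 5 edges, so the height is 5.

5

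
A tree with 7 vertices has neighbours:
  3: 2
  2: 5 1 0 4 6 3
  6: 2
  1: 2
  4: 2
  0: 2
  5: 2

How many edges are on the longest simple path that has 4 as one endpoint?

The node farthest from 4 is 5 (0, 1, 3, 6 also at distance 2), via 4–2–5 — 2 edges.

2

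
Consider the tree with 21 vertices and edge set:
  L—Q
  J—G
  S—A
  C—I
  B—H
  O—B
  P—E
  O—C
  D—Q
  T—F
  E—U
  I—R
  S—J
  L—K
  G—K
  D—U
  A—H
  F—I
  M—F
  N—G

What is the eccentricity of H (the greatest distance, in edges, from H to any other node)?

11

The node farthest from H is P, via H – A – S – J – G – K – L – Q – D – U – E – P — 11 edges.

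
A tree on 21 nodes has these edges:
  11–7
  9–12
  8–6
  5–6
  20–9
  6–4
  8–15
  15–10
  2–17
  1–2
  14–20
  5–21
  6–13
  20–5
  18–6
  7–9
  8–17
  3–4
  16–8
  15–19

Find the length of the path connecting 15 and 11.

Walking from 15: 15 - 8 - 6 - 5 - 20 - 9 - 7 - 11. Length 7.

7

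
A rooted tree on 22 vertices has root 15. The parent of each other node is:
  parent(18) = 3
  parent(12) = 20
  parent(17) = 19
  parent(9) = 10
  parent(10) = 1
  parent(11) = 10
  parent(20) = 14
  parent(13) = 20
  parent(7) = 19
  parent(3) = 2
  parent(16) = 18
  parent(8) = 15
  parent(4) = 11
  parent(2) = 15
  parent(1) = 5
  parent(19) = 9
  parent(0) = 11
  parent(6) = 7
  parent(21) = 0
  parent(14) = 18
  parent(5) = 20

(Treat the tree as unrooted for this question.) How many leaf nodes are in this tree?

8

Degree-1 nodes: 4, 6, 8, 12, 13, 16, 17, 21 — 8 of them.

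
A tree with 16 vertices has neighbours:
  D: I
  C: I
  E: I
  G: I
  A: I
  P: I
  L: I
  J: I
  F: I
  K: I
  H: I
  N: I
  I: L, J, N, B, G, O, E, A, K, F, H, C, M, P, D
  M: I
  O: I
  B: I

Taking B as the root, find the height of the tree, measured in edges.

The longest root-to-leaf path is B → I → G (2 edges).

2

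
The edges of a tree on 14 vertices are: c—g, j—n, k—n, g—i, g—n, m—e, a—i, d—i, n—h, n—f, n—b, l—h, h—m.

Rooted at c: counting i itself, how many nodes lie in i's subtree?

Descendants of i (including itself): i, d, a. That's 3.

3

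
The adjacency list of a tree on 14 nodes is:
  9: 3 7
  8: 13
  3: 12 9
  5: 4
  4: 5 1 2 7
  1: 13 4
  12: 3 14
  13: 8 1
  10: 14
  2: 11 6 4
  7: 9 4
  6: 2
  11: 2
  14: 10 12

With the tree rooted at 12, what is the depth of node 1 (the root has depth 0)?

12–3–9–7–4–1 — 5 edges.

5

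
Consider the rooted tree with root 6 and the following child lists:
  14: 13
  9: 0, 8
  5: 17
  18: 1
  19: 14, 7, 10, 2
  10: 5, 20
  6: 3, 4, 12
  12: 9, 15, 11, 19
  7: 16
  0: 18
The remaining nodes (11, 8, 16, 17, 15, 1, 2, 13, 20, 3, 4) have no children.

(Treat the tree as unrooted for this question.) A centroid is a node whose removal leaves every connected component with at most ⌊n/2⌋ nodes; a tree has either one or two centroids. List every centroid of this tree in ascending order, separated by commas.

12

Delete 12: the remaining components have sizes 10, 5, 3, 1, 1. Max 10 ≤ 10, so 12 is a centroid.
Every other node leaves some component of size > 10, so the centroid is unique.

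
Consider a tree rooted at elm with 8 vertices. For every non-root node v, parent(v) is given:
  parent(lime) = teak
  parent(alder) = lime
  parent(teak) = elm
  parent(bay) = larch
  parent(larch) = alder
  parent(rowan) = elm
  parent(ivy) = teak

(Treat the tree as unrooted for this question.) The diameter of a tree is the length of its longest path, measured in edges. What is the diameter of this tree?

6

BFS from bay reaches rowan last, at distance 6; BFS from rowan confirms no node is farther.
Path: bay – larch – alder – lime – teak – elm – rowan.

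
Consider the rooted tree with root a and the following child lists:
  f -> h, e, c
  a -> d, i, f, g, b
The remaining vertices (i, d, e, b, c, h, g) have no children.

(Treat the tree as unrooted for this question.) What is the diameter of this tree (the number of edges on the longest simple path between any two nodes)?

Starting from i, a farthest node is e at distance 3.
One longest path: i-a-f-e.
So the diameter is 3.

3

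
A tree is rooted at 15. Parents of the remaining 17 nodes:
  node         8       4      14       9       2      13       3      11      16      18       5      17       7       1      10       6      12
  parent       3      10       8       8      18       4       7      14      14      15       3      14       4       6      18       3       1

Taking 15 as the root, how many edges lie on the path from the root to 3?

5

Path from 15 to 3: 15 → 18 → 10 → 4 → 7 → 3, which has 5 edges.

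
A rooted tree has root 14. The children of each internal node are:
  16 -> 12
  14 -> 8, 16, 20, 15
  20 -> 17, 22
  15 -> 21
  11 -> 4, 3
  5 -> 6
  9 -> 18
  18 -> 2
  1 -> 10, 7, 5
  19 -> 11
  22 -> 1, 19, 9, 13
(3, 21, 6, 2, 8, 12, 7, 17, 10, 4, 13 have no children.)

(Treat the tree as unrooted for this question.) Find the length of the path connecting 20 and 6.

4

The path is 20 – 22 – 1 – 5 – 6, which has 4 edges.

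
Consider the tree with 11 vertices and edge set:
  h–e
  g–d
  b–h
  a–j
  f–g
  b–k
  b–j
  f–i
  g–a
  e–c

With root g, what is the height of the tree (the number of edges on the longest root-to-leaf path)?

6

A deepest node is c, reached by g – a – j – b – h – e – c.
That path has 6 edges, so the height is 6.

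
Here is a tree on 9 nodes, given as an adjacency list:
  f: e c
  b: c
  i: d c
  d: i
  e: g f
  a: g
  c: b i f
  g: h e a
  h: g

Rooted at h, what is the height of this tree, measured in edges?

6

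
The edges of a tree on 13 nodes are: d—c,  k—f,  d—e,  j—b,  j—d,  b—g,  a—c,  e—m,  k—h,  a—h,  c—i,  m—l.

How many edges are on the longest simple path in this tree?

BFS from g reaches f last, at distance 8; BFS from f confirms no node is farther.
Path: g–b–j–d–c–a–h–k–f.

8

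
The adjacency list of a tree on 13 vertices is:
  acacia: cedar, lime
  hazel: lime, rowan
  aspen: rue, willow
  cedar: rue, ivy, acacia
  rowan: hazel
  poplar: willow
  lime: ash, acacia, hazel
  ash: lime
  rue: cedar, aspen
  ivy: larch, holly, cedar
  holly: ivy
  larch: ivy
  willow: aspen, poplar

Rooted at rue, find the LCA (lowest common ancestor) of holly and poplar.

Path holly→root: holly ivy cedar rue; path poplar→root: poplar willow aspen rue.
First common node: rue.

rue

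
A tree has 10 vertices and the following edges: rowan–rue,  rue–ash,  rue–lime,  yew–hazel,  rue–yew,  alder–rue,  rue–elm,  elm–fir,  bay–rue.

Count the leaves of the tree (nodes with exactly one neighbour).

The leaves are alder, ash, bay, fir, hazel, lime, rowan.
That is 7 leaves.

7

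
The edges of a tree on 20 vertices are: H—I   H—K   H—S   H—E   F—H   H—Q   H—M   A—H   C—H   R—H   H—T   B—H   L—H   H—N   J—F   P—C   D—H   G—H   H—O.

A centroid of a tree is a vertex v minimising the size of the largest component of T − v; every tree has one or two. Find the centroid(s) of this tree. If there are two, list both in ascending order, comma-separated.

H

Delete H: the remaining components have sizes 2, 2, 1, 1, 1, 1, 1, 1, 1, 1, 1, 1, 1, 1, 1, 1, 1. Max 2 ≤ 10, so H is a centroid.
Every other node leaves some component of size > 10, so the centroid is unique.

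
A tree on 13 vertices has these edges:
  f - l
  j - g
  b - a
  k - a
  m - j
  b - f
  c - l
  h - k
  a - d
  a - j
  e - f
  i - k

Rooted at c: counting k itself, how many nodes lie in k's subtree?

3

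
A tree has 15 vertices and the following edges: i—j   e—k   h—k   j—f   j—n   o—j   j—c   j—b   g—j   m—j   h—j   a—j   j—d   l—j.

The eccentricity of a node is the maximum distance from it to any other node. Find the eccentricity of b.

4

Distances from b peak at 4, attained at e.
b – j – h – k – e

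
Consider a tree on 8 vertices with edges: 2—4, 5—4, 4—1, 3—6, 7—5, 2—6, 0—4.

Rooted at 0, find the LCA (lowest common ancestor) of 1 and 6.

Ancestors of 1 (toward the root): 1, 4, 0.
Ancestors of 6: 6, 2, 4, 0.
The deepest node appearing in both lists is 4.

4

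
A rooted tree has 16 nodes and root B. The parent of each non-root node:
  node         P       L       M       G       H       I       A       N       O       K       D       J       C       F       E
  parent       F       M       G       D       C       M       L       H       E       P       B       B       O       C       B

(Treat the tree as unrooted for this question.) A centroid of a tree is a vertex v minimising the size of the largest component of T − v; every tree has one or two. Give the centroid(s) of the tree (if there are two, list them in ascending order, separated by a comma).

B, E

If E is removed the pieces have sizes 8, 7, all ≤ ⌊16/2⌋ = 8.
B is adjacent to E and is also a centroid (the largest component after removing it is likewise 8).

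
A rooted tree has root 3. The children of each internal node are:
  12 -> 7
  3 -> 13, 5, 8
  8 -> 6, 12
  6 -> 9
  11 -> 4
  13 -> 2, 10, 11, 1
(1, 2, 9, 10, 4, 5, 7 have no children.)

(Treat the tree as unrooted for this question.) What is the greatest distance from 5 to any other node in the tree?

4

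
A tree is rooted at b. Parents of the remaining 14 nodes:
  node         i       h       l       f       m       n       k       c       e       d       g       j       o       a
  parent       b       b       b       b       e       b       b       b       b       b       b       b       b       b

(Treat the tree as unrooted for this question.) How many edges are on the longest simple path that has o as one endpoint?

A farthest node from o is m.
The path o–b–e–m has 3 edges.

3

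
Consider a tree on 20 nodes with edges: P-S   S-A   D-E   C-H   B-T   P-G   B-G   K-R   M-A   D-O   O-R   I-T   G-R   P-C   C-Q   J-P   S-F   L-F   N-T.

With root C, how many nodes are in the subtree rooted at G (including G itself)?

10

Descendants of G (including itself): G, R, B, O, K, T, D, I, N, E. That's 10.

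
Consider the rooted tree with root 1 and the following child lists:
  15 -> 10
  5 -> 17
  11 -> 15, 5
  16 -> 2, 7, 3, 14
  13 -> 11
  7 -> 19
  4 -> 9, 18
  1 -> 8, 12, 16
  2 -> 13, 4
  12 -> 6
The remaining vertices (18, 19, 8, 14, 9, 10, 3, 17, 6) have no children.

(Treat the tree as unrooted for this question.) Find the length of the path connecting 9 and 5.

9 – 4 – 2 – 13 – 11 – 5: 5 edges.

5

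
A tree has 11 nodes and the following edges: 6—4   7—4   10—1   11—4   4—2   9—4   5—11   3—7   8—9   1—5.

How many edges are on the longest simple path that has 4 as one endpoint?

The node farthest from 4 is 10, via 4–11–5–1–10 — 4 edges.

4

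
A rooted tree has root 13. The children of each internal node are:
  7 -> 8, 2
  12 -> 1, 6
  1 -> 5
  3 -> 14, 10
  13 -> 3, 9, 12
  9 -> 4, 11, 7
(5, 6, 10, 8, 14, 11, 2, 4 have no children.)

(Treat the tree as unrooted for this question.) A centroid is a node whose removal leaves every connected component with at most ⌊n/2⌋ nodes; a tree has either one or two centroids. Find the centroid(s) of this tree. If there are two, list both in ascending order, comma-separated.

13

Delete 13: the remaining components have sizes 6, 4, 3. Max 6 ≤ 7, so 13 is a centroid.
Every other node leaves some component of size > 7, so the centroid is unique.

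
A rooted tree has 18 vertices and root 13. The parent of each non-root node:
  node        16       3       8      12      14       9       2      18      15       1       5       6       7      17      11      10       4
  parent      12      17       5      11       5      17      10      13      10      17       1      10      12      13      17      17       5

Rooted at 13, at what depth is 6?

3

Path from 13 to 6: 13 → 17 → 10 → 6, which has 3 edges.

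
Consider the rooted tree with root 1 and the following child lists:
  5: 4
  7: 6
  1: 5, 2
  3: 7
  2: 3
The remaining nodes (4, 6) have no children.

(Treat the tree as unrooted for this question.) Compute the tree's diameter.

Starting from 6, a farthest node is 4 at distance 6.
One longest path: 6 – 7 – 3 – 2 – 1 – 5 – 4.
So the diameter is 6.

6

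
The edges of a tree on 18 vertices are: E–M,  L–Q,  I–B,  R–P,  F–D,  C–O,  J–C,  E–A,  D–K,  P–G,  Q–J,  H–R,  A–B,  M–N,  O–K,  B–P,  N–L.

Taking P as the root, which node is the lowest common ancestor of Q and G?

P

Path Q→root: Q L N M E A B P; path G→root: G P.
First common node: P.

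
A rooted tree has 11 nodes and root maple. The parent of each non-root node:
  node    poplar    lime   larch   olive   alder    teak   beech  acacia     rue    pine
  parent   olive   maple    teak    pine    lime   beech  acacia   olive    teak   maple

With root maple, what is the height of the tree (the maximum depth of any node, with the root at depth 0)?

6

A deepest node is rue, reached by maple – pine – olive – acacia – beech – teak – rue.
That path has 6 edges, so the height is 6.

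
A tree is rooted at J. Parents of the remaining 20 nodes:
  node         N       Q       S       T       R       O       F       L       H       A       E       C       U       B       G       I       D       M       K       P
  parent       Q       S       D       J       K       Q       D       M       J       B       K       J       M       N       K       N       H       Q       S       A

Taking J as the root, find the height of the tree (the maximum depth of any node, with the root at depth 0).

8

The longest root-to-leaf path is J – H – D – S – Q – N – B – A – P (8 edges).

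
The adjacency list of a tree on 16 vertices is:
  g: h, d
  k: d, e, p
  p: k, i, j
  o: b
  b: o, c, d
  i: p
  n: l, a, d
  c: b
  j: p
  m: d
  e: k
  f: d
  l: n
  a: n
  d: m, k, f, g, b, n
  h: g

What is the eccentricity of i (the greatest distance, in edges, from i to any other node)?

Distances from i peak at 5, attained at a (o, l, c, h also at distance 5).
i – p – k – d – n – a

5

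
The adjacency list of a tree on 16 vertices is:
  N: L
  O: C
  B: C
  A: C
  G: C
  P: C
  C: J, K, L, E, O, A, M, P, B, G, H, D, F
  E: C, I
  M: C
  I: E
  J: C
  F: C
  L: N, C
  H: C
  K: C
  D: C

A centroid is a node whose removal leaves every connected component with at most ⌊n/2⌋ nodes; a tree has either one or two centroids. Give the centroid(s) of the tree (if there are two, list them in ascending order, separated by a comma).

Removing C splits the tree into components of sizes 2, 2, 1, 1, 1, 1, 1, 1, 1, 1, 1, 1, 1; the largest is 2 ≤ ⌊16/2⌋ = 8.
No neighbour of C does as well, so C is the unique centroid.

C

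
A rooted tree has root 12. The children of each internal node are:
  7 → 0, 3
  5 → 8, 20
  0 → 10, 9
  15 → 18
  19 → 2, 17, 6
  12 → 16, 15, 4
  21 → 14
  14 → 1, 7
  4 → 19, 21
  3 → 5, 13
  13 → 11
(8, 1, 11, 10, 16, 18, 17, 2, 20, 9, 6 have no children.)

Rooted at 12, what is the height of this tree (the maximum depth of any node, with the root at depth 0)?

11 sits deepest: 12 → 4 → 21 → 14 → 7 → 3 → 13 → 11 — 7 edges from the root.

7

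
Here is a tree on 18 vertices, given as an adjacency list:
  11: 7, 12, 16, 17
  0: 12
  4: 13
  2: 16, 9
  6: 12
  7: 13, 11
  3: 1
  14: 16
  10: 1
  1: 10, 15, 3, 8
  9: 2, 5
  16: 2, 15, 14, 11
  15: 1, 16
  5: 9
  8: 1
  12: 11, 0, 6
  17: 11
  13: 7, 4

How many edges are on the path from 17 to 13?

The path is 17 – 11 – 7 – 13, which has 3 edges.

3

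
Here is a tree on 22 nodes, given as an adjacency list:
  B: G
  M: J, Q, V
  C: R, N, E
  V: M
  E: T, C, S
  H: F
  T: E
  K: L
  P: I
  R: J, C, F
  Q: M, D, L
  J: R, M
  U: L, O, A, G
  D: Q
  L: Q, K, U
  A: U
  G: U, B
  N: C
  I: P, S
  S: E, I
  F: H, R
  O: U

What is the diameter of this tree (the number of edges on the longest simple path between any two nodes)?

BFS from P reaches B last, at distance 12; BFS from B confirms no node is farther.
Path: P–I–S–E–C–R–J–M–Q–L–U–G–B.

12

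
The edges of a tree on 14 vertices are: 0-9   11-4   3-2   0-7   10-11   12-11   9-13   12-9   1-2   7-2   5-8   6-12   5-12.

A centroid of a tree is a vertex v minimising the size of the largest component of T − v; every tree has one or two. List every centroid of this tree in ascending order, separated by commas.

Delete 9: the remaining components have sizes 7, 5, 1. Max 7 ≤ 7, so 9 is a centroid.
12 is adjacent to 9 and is also a centroid (the largest component after removing it is likewise 7).

9, 12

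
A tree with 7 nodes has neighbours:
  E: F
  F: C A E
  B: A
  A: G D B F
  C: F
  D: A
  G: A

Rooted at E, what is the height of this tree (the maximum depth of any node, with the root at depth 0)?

A deepest node is G, reached by E-F-A-G.
That path has 3 edges, so the height is 3.

3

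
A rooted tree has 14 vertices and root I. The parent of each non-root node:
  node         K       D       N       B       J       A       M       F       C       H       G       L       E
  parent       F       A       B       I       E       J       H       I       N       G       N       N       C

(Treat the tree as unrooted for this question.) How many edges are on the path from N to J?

N–C–E–J: 3 edges.

3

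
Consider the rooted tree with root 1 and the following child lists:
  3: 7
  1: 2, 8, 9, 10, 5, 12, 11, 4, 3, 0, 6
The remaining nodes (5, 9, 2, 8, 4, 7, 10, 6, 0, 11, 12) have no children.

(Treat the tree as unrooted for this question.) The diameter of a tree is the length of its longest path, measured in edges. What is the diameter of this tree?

Starting from 7, a farthest node is 8 at distance 3.
One longest path: 7-3-1-8.
So the diameter is 3.

3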